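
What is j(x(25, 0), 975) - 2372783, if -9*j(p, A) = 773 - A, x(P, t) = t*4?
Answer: -21354845/9 ≈ -2.3728e+6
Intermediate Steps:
x(P, t) = 4*t
j(p, A) = -773/9 + A/9 (j(p, A) = -(773 - A)/9 = -773/9 + A/9)
j(x(25, 0), 975) - 2372783 = (-773/9 + (⅑)*975) - 2372783 = (-773/9 + 325/3) - 2372783 = 202/9 - 2372783 = -21354845/9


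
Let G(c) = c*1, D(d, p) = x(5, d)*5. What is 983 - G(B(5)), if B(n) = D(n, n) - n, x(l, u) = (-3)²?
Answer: 943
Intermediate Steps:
x(l, u) = 9
D(d, p) = 45 (D(d, p) = 9*5 = 45)
B(n) = 45 - n
G(c) = c
983 - G(B(5)) = 983 - (45 - 1*5) = 983 - (45 - 5) = 983 - 1*40 = 983 - 40 = 943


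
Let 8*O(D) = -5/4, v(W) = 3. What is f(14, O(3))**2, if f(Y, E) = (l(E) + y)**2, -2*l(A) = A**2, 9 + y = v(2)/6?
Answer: 92360977504241121/17592186044416 ≈ 5250.1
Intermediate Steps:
O(D) = -5/32 (O(D) = (-5/4)/8 = (-5*1/4)/8 = (1/8)*(-5/4) = -5/32)
y = -17/2 (y = -9 + 3/6 = -9 + 3*(1/6) = -9 + 1/2 = -17/2 ≈ -8.5000)
l(A) = -A**2/2
f(Y, E) = (-17/2 - E**2/2)**2 (f(Y, E) = (-E**2/2 - 17/2)**2 = (-17/2 - E**2/2)**2)
f(14, O(3))**2 = ((17 + (-5/32)**2)**2/4)**2 = ((17 + 25/1024)**2/4)**2 = ((17433/1024)**2/4)**2 = ((1/4)*(303909489/1048576))**2 = (303909489/4194304)**2 = 92360977504241121/17592186044416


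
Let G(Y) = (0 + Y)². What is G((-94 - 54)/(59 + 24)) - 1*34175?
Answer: -235409671/6889 ≈ -34172.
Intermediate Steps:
G(Y) = Y²
G((-94 - 54)/(59 + 24)) - 1*34175 = ((-94 - 54)/(59 + 24))² - 1*34175 = (-148/83)² - 34175 = 21904/6889 - 34175 = -235409671/6889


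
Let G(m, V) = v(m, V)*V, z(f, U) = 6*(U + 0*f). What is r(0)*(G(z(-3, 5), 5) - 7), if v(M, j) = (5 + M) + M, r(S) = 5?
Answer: 1590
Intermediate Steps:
z(f, U) = 6*U (z(f, U) = 6*(U + 0) = 6*U)
v(M, j) = 5 + 2*M
G(m, V) = V*(5 + 2*m) (G(m, V) = (5 + 2*m)*V = V*(5 + 2*m))
r(0)*(G(z(-3, 5), 5) - 7) = 5*(5*(5 + 2*(6*5)) - 7) = 5*(5*(5 + 2*30) - 7) = 5*(5*(5 + 60) - 7) = 5*(5*65 - 7) = 5*(325 - 7) = 5*318 = 1590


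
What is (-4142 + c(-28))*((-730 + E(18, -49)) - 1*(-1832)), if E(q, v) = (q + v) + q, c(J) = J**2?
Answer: -3656862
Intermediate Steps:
E(q, v) = v + 2*q
(-4142 + c(-28))*((-730 + E(18, -49)) - 1*(-1832)) = (-4142 + (-28)**2)*((-730 + (-49 + 2*18)) - 1*(-1832)) = (-4142 + 784)*((-730 + (-49 + 36)) + 1832) = -3358*((-730 - 13) + 1832) = -3358*(-743 + 1832) = -3358*1089 = -3656862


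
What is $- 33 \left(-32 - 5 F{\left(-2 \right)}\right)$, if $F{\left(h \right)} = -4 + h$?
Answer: $66$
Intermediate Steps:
$- 33 \left(-32 - 5 F{\left(-2 \right)}\right) = - 33 \left(-32 - 5 \left(-4 - 2\right)\right) = - 33 \left(-32 - -30\right) = - 33 \left(-32 + 30\right) = \left(-33\right) \left(-2\right) = 66$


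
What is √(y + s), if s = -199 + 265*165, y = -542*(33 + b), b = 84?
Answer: 4*I*√1243 ≈ 141.02*I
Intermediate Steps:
y = -63414 (y = -542*(33 + 84) = -542*117 = -63414)
s = 43526 (s = -199 + 43725 = 43526)
√(y + s) = √(-63414 + 43526) = √(-19888) = 4*I*√1243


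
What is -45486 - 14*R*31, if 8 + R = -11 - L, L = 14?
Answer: -31164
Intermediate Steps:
R = -33 (R = -8 + (-11 - 1*14) = -8 + (-11 - 14) = -8 - 25 = -33)
-45486 - 14*R*31 = -45486 - 14*(-33)*31 = -45486 + 462*31 = -45486 + 14322 = -31164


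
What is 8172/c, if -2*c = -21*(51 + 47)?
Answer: 2724/343 ≈ 7.9417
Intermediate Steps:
c = 1029 (c = -(-21)*(51 + 47)/2 = -(-21)*98/2 = -½*(-2058) = 1029)
8172/c = 8172/1029 = 8172*(1/1029) = 2724/343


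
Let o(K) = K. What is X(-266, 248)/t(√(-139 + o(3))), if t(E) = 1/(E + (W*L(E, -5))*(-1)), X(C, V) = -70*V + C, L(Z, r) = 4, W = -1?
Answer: -70504 - 35252*I*√34 ≈ -70504.0 - 2.0555e+5*I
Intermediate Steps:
X(C, V) = C - 70*V
t(E) = 1/(4 + E) (t(E) = 1/(E - 1*4*(-1)) = 1/(E - 4*(-1)) = 1/(E + 4) = 1/(4 + E))
X(-266, 248)/t(√(-139 + o(3))) = (-266 - 70*248)/(1/(4 + √(-139 + 3))) = (-266 - 17360)/(1/(4 + √(-136))) = -(70504 + 35252*I*√34) = -17626*(4 + 2*I*√34) = -70504 - 35252*I*√34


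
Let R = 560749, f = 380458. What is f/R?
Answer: 380458/560749 ≈ 0.67848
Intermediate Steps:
f/R = 380458/560749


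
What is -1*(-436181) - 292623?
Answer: 143558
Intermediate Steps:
-1*(-436181) - 292623 = 436181 - 292623 = 143558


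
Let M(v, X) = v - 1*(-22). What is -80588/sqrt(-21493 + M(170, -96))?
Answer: 80588*I*sqrt(21301)/21301 ≈ 552.17*I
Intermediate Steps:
M(v, X) = 22 + v (M(v, X) = v + 22 = 22 + v)
-80588/sqrt(-21493 + M(170, -96)) = -80588/sqrt(-21493 + (22 + 170)) = -80588/sqrt(-21493 + 192) = -80588*(-I*sqrt(21301)/21301) = -(-80588)*I*sqrt(21301)/21301 = 80588*I*sqrt(21301)/21301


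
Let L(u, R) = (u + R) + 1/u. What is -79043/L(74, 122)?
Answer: -5849182/14505 ≈ -403.25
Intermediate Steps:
L(u, R) = R + u + 1/u (L(u, R) = (R + u) + 1/u = R + u + 1/u)
-79043/L(74, 122) = -79043/(122 + 74 + 1/74) = -79043/14505/74 = -79043*74/14505 = -5849182/14505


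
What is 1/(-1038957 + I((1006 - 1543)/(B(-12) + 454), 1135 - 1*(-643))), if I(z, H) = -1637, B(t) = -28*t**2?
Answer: -1/1040594 ≈ -9.6099e-7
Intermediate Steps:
1/(-1038957 + I((1006 - 1543)/(B(-12) + 454), 1135 - 1*(-643))) = 1/(-1038957 - 1637) = 1/(-1040594) = -1/1040594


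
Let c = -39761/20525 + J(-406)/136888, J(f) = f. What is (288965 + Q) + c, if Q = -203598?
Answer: 119921954339241/1404813100 ≈ 85365.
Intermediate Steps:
c = -2725568459/1404813100 (c = -39761/20525 - 406/136888 = -39761*1/20525 - 406*1/136888 = -39761/20525 - 203/68444 = -2725568459/1404813100 ≈ -1.9402)
(288965 + Q) + c = (288965 - 203598) - 2725568459/1404813100 = 85367 - 2725568459/1404813100 = 119921954339241/1404813100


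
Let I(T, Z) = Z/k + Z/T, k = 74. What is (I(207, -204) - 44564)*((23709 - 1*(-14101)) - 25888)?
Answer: -452167466404/851 ≈ -5.3134e+8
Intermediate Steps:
I(T, Z) = Z/74 + Z/T
(I(207, -204) - 44564)*((23709 - 1*(-14101)) - 25888) = (((1/74)*(-204) - 204/207) - 44564)*((23709 - 1*(-14101)) - 25888) = ((-102/37 - 204*1/207) - 44564)*((23709 + 14101) - 25888) = ((-102/37 - 68/69) - 44564)*(37810 - 25888) = (-9554/2553 - 44564)*11922 = -113781446/2553*11922 = -452167466404/851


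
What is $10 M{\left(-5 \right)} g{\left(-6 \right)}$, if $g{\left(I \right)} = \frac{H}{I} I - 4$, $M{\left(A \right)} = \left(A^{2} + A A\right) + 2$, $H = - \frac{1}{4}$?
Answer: $-2210$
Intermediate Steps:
$H = - \frac{1}{4}$ ($H = \left(-1\right) \frac{1}{4} = - \frac{1}{4} \approx -0.25$)
$M{\left(A \right)} = 2 + 2 A^{2}$ ($M{\left(A \right)} = \left(A^{2} + A^{2}\right) + 2 = 2 A^{2} + 2 = 2 + 2 A^{2}$)
$g{\left(I \right)} = - \frac{17}{4}$ ($g{\left(I \right)} = - \frac{1}{4 I} I - 4 = - \frac{1}{4} - 4 = - \frac{17}{4}$)
$10 M{\left(-5 \right)} g{\left(-6 \right)} = 10 \left(2 + 2 \left(-5\right)^{2}\right) \left(- \frac{17}{4}\right) = 10 \left(2 + 2 \cdot 25\right) \left(- \frac{17}{4}\right) = 10 \left(2 + 50\right) \left(- \frac{17}{4}\right) = 10 \cdot 52 \left(- \frac{17}{4}\right) = 520 \left(- \frac{17}{4}\right) = -2210$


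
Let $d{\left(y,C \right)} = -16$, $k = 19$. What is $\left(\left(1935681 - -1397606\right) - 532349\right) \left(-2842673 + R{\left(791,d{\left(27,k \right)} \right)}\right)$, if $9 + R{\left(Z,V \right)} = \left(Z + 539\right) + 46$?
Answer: $-7958321945028$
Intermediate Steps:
$R{\left(Z,V \right)} = 576 + Z$ ($R{\left(Z,V \right)} = -9 + \left(\left(Z + 539\right) + 46\right) = -9 + \left(\left(539 + Z\right) + 46\right) = -9 + \left(585 + Z\right) = 576 + Z$)
$\left(\left(1935681 - -1397606\right) - 532349\right) \left(-2842673 + R{\left(791,d{\left(27,k \right)} \right)}\right) = \left(\left(1935681 - -1397606\right) - 532349\right) \left(-2842673 + \left(576 + 791\right)\right) = \left(\left(1935681 + 1397606\right) - 532349\right) \left(-2842673 + 1367\right) = \left(3333287 - 532349\right) \left(-2841306\right) = 2800938 \left(-2841306\right) = -7958321945028$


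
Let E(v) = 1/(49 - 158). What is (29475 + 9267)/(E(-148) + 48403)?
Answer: 703813/879321 ≈ 0.80041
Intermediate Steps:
E(v) = -1/109 (E(v) = 1/(-109) = -1/109)
(29475 + 9267)/(E(-148) + 48403) = (29475 + 9267)/(-1/109 + 48403) = 38742/(5275926/109) = 38742*(109/5275926) = 703813/879321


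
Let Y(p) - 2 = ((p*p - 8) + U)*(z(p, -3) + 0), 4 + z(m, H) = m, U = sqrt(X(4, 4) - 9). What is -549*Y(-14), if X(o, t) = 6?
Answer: 1856718 + 9882*I*sqrt(3) ≈ 1.8567e+6 + 17116.0*I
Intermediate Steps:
U = I*sqrt(3) (U = sqrt(6 - 9) = sqrt(-3) = I*sqrt(3) ≈ 1.732*I)
z(m, H) = -4 + m
Y(p) = 2 + (-4 + p)*(-8 + p**2 + I*sqrt(3)) (Y(p) = 2 + ((p*p - 8) + I*sqrt(3))*((-4 + p) + 0) = 2 + ((p**2 - 8) + I*sqrt(3))*(-4 + p) = 2 + ((-8 + p**2) + I*sqrt(3))*(-4 + p) = 2 + (-8 + p**2 + I*sqrt(3))*(-4 + p) = 2 + (-4 + p)*(-8 + p**2 + I*sqrt(3)))
-549*Y(-14) = -549*(34 - 8*(-14) + (-14)**2*(-4 - 14) + I*sqrt(3)*(-4 - 14)) = -549*(34 + 112 + 196*(-18) + I*sqrt(3)*(-18)) = -549*(34 + 112 - 3528 - 18*I*sqrt(3)) = -549*(-3382 - 18*I*sqrt(3)) = 1856718 + 9882*I*sqrt(3)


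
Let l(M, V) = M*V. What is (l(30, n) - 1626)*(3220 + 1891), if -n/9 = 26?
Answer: -44189706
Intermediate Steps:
n = -234 (n = -9*26 = -234)
(l(30, n) - 1626)*(3220 + 1891) = (30*(-234) - 1626)*(3220 + 1891) = (-7020 - 1626)*5111 = -8646*5111 = -44189706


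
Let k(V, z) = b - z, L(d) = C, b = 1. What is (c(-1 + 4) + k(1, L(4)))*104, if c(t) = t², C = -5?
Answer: 1560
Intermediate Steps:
L(d) = -5
k(V, z) = 1 - z
(c(-1 + 4) + k(1, L(4)))*104 = ((-1 + 4)² + (1 - 1*(-5)))*104 = (3² + (1 + 5))*104 = (9 + 6)*104 = 15*104 = 1560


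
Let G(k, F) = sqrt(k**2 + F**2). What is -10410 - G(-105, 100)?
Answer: -10555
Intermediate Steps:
G(k, F) = sqrt(F**2 + k**2)
-10410 - G(-105, 100) = -10410 - sqrt(100**2 + (-105)**2) = -10410 - sqrt(10000 + 11025) = -10410 - sqrt(21025) = -10410 - 1*145 = -10410 - 145 = -10555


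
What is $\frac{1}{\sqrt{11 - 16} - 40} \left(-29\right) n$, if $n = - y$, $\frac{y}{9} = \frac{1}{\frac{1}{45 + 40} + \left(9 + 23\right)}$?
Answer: $- \frac{19720}{97049} - \frac{493 i \sqrt{5}}{97049} \approx -0.2032 - 0.011359 i$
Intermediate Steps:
$y = \frac{255}{907}$ ($y = \frac{9}{\frac{1}{45 + 40} + \left(9 + 23\right)} = \frac{9}{\frac{1}{85} + 32} = \frac{9}{\frac{2721}{85}} = 9 \cdot \frac{85}{2721} = \frac{255}{907} \approx 0.28115$)
$n = - \frac{255}{907}$ ($n = \left(-1\right) \frac{255}{907} = - \frac{255}{907} \approx -0.28115$)
$\frac{1}{\sqrt{11 - 16} - 40} \left(-29\right) n = \frac{1}{\sqrt{11 - 16} - 40} \left(-29\right) \left(- \frac{255}{907}\right) = \frac{1}{\sqrt{-5} - 40} \left(-29\right) \left(- \frac{255}{907}\right) = \frac{1}{i \sqrt{5} - 40} \left(-29\right) \left(- \frac{255}{907}\right) = \frac{1}{-40 + i \sqrt{5}} \left(-29\right) \left(- \frac{255}{907}\right) = - \frac{29}{-40 + i \sqrt{5}} \left(- \frac{255}{907}\right) = \frac{7395}{907 \left(-40 + i \sqrt{5}\right)}$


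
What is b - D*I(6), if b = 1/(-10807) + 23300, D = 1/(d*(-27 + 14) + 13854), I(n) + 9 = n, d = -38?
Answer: 3612870896873/155058836 ≈ 23300.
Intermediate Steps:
I(n) = -9 + n
D = 1/14348 (D = 1/(-38*(-27 + 14) + 13854) = 1/(-38*(-13) + 13854) = 1/(494 + 13854) = 1/14348 ≈ 6.9696e-5)
b = 251803099/10807 (b = -1/10807 + 23300 = 251803099/10807 ≈ 23300.)
b - D*I(6) = 251803099/10807 - (-9 + 6)/14348 = 251803099/10807 - (-3)/14348 = 251803099/10807 - 1*(-3/14348) = 251803099/10807 + 3/14348 = 3612870896873/155058836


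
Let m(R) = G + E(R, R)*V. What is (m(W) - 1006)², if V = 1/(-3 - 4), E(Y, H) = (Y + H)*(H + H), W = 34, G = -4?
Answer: 136749636/49 ≈ 2.7908e+6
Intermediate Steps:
E(Y, H) = 2*H*(H + Y) (E(Y, H) = (H + Y)*(2*H) = 2*H*(H + Y))
V = -⅐ (V = 1/(-7) = -⅐ ≈ -0.14286)
m(R) = -4 - 4*R²/7 (m(R) = -4 + (2*R*(R + R))*(-⅐) = -4 + (2*R*(2*R))*(-⅐) = -4 + (4*R²)*(-⅐) = -4 - 4*R²/7)
(m(W) - 1006)² = ((-4 - 4/7*34²) - 1006)² = ((-4 - 4/7*1156) - 1006)² = ((-4 - 4624/7) - 1006)² = (-4652/7 - 1006)² = (-11694/7)² = 136749636/49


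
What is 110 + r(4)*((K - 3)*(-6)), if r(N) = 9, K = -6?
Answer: 596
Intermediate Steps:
110 + r(4)*((K - 3)*(-6)) = 110 + 9*((-6 - 3)*(-6)) = 110 + 9*(-9*(-6)) = 110 + 9*54 = 110 + 486 = 596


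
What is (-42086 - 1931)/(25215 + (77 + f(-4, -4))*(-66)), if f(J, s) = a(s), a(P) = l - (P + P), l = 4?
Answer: -44017/19341 ≈ -2.2758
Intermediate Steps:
a(P) = 4 - 2*P (a(P) = 4 - (P + P) = 4 - 2*P)
f(J, s) = 4 - 2*s
(-42086 - 1931)/(25215 + (77 + f(-4, -4))*(-66)) = (-42086 - 1931)/(25215 + (77 + (4 - 2*(-4)))*(-66)) = -44017/(25215 + (77 + (4 + 8))*(-66)) = -44017/(25215 + (77 + 12)*(-66)) = -44017/(25215 + 89*(-66)) = -44017/(25215 - 5874) = -44017/19341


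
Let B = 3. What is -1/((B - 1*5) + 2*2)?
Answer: -½ ≈ -0.50000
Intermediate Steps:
-1/((B - 1*5) + 2*2) = -1/((3 - 1*5) + 2*2) = -1/((3 - 5) + 4) = -1/(-2 + 4) = -1/2 = -1*½ = -½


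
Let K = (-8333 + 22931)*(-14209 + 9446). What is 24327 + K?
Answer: -69505947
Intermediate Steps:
K = -69530274 (K = 14598*(-4763) = -69530274)
24327 + K = 24327 - 69530274 = -69505947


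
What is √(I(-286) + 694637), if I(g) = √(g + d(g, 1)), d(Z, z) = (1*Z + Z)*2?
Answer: √(694637 + I*√1430) ≈ 833.45 + 0.023*I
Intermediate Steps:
d(Z, z) = 4*Z (d(Z, z) = (Z + Z)*2 = (2*Z)*2 = 4*Z)
I(g) = √5*√g (I(g) = √(g + 4*g) = √(5*g) = √5*√g)
√(I(-286) + 694637) = √(√5*√(-286) + 694637) = √(√5*(I*√286) + 694637) = √(I*√1430 + 694637) = √(694637 + I*√1430)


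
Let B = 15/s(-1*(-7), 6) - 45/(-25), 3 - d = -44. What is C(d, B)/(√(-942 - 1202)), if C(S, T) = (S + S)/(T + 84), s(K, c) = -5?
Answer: -235*I*√134/110952 ≈ -0.024518*I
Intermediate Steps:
d = 47 (d = 3 - 1*(-44) = 3 + 44 = 47)
B = -6/5 (B = 15/(-5) - 45/(-25) = 15*(-⅕) - 45*(-1/25) = -3 + 9/5 = -6/5 ≈ -1.2000)
C(S, T) = 2*S/(84 + T) (C(S, T) = (2*S)/(84 + T) = 2*S/(84 + T))
C(d, B)/(√(-942 - 1202)) = (2*47/(84 - 6/5))/(√(-942 - 1202)) = (2*47/(414/5))/(√(-2144)) = (2*47*(5/414))/((4*I*√134)) = 235*(-I*√134/536)/207 = -235*I*√134/110952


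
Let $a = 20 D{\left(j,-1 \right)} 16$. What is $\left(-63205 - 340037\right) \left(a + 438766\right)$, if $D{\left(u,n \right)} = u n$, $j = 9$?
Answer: $-175767542412$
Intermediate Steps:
$D{\left(u,n \right)} = n u$
$a = -2880$ ($a = 20 \left(\left(-1\right) 9\right) 16 = 20 \left(-9\right) 16 = \left(-180\right) 16 = -2880$)
$\left(-63205 - 340037\right) \left(a + 438766\right) = \left(-63205 - 340037\right) \left(-2880 + 438766\right) = \left(-403242\right) 435886 = -175767542412$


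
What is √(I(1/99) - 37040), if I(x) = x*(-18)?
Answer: I*√4481862/11 ≈ 192.46*I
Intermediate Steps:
I(x) = -18*x
√(I(1/99) - 37040) = √(-18/99 - 37040) = √(-18*1/99 - 37040) = √(-2/11 - 37040) = √(-407442/11) = I*√4481862/11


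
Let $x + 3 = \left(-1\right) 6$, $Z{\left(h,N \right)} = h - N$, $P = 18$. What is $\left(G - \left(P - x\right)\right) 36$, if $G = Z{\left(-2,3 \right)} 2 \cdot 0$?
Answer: $-972$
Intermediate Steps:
$x = -9$ ($x = -3 - 6 = -9$)
$G = 0$ ($G = \left(-2 - 3\right) 2 \cdot 0 = \left(-5\right) 2 \cdot 0 = \left(-10\right) 0 = 0$)
$\left(G - \left(P - x\right)\right) 36 = \left(0 - 27\right) 36 = \left(-27\right) 36 = -972$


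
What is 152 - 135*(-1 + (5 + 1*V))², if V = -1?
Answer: -1063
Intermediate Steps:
152 - 135*(-1 + (5 + 1*V))² = 152 - 135*(-1 + (5 + 1*(-1)))² = 152 - 135*(-1 + (5 - 1))² = 152 - 135*(-1 + 4)² = 152 - 135*3² = 152 - 135*9 = 152 - 1215 = -1063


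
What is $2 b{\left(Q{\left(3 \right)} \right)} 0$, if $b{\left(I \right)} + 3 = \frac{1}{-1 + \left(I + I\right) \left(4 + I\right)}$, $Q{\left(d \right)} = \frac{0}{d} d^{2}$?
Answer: $0$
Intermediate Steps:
$Q{\left(d \right)} = 0$ ($Q{\left(d \right)} = 0 d^{2} = 0$)
$b{\left(I \right)} = -3 + \frac{1}{-1 + 2 I \left(4 + I\right)}$ ($b{\left(I \right)} = -3 + \frac{1}{-1 + \left(I + I\right) \left(4 + I\right)} = -3 + \frac{1}{-1 + 2 I \left(4 + I\right)}$)
$2 b{\left(Q{\left(3 \right)} \right)} 0 = 2 \frac{2 \left(2 - 0 - 3 \cdot 0^{2}\right)}{-1 + 2 \cdot 0^{2} + 8 \cdot 0} \cdot 0 = 2 \frac{2 \left(2 + 0 - 0\right)}{-1 + 2 \cdot 0 + 0} \cdot 0 = 2 \frac{2 \left(2 + 0 + 0\right)}{-1 + 0 + 0} \cdot 0 = 2 \cdot 2 \frac{1}{-1} \cdot 2 \cdot 0 = 2 \cdot 2 \left(-1\right) 2 \cdot 0 = 2 \left(-4\right) 0 = \left(-8\right) 0 = 0$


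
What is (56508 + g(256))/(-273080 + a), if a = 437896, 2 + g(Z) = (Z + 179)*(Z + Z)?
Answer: 139613/82408 ≈ 1.6942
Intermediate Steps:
g(Z) = -2 + 2*Z*(179 + Z) (g(Z) = -2 + (Z + 179)*(Z + Z) = -2 + (179 + Z)*(2*Z) = -2 + 2*Z*(179 + Z))
(56508 + g(256))/(-273080 + a) = (56508 + (-2 + 2*256² + 358*256))/(-273080 + 437896) = (56508 + (-2 + 2*65536 + 91648))/164816 = (56508 + (-2 + 131072 + 91648))*(1/164816) = (56508 + 222718)*(1/164816) = 279226*(1/164816) = 139613/82408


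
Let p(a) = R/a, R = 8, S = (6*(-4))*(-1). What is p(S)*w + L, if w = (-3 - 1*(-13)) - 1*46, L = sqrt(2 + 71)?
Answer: -12 + sqrt(73) ≈ -3.4560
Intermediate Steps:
L = sqrt(73) ≈ 8.5440
S = 24 (S = -24*(-1) = 24)
w = -36 (w = (-3 + 13) - 46 = 10 - 46 = -36)
p(a) = 8/a
p(S)*w + L = (8/24)*(-36) + sqrt(73) = (8*(1/24))*(-36) + sqrt(73) = (1/3)*(-36) + sqrt(73) = -12 + sqrt(73)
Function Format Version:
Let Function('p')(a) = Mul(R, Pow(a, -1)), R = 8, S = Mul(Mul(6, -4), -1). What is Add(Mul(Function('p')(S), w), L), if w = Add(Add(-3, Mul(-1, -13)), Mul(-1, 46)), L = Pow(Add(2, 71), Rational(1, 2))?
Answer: Add(-12, Pow(73, Rational(1, 2))) ≈ -3.4560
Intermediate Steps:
L = Pow(73, Rational(1, 2)) ≈ 8.5440
S = 24 (S = Mul(-24, -1) = 24)
w = -36 (w = Add(Add(-3, 13), -46) = Add(10, -46) = -36)
Function('p')(a) = Mul(8, Pow(a, -1))
Add(Mul(Function('p')(S), w), L) = Add(Mul(Mul(8, Pow(24, -1)), -36), Pow(73, Rational(1, 2))) = Add(Mul(Mul(8, Rational(1, 24)), -36), Pow(73, Rational(1, 2))) = Add(Mul(Rational(1, 3), -36), Pow(73, Rational(1, 2))) = Add(-12, Pow(73, Rational(1, 2)))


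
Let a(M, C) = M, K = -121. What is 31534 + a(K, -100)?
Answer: 31413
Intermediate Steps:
31534 + a(K, -100) = 31534 - 121 = 31413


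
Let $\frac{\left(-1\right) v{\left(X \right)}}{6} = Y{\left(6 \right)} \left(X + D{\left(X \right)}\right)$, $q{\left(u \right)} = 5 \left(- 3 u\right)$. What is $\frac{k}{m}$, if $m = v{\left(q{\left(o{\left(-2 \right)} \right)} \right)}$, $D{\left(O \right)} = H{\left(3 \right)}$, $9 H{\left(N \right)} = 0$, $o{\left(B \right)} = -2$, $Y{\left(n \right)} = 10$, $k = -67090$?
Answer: $\frac{6709}{180} \approx 37.272$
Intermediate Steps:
$H{\left(N \right)} = 0$ ($H{\left(N \right)} = \frac{1}{9} \cdot 0 = 0$)
$D{\left(O \right)} = 0$
$q{\left(u \right)} = - 15 u$
$v{\left(X \right)} = - 60 X$ ($v{\left(X \right)} = - 6 \cdot 10 \left(X + 0\right) = - 6 \cdot 10 X = - 60 X$)
$m = -1800$ ($m = - 60 \left(\left(-15\right) \left(-2\right)\right) = \left(-60\right) 30 = -1800$)
$\frac{k}{m} = - \frac{67090}{-1800} = \left(-67090\right) \left(- \frac{1}{1800}\right) = \frac{6709}{180}$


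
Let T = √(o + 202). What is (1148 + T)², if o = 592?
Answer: (1148 + √794)² ≈ 1.3834e+6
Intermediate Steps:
T = √794 (T = √(592 + 202) = √794 ≈ 28.178)
(1148 + T)² = (1148 + √794)²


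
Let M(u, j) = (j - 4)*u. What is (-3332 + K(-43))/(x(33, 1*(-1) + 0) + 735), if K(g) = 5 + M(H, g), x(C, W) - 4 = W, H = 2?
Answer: -3421/738 ≈ -4.6355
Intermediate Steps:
x(C, W) = 4 + W
M(u, j) = u*(-4 + j) (M(u, j) = (-4 + j)*u = u*(-4 + j))
K(g) = -3 + 2*g (K(g) = 5 + 2*(-4 + g) = 5 + (-8 + 2*g) = -3 + 2*g)
(-3332 + K(-43))/(x(33, 1*(-1) + 0) + 735) = (-3332 + (-3 + 2*(-43)))/((4 + (1*(-1) + 0)) + 735) = (-3332 + (-3 - 86))/((4 + (-1 + 0)) + 735) = (-3332 - 89)/((4 - 1) + 735) = -3421/(3 + 735) = -3421/738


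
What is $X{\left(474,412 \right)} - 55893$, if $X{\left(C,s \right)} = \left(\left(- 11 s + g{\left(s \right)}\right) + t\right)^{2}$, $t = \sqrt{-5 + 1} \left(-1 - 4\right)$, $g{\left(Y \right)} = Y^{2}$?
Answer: $27294948951 - 3304240 i \approx 2.7295 \cdot 10^{10} - 3.3042 \cdot 10^{6} i$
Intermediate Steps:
$t = - 10 i$ ($t = \sqrt{-4} \left(-5\right) = 2 i \left(-5\right) = - 10 i \approx - 10.0 i$)
$X{\left(C,s \right)} = \left(s^{2} - 11 s - 10 i\right)^{2}$ ($X{\left(C,s \right)} = \left(\left(- 11 s + s^{2}\right) - 10 i\right)^{2} = \left(\left(s^{2} - 11 s\right) - 10 i\right)^{2} = \left(s^{2} - 11 s - 10 i\right)^{2}$)
$X{\left(474,412 \right)} - 55893 = \left(- 412^{2} + 10 i + 11 \cdot 412\right)^{2} - 55893 = \left(\left(-1\right) 169744 + 10 i + 4532\right)^{2} - 55893 = \left(-169744 + 10 i + 4532\right)^{2} - 55893 = \left(-165212 + 10 i\right)^{2} - 55893 = -55893 + \left(-165212 + 10 i\right)^{2}$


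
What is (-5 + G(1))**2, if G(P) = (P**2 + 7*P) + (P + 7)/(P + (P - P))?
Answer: 121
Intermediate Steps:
G(P) = P**2 + 7*P + (7 + P)/P (G(P) = (P**2 + 7*P) + (7 + P)/(P + 0) = (P**2 + 7*P) + (7 + P)/P = P**2 + 7*P + (7 + P)/P)
(-5 + G(1))**2 = (-5 + (1 + 1**2 + 7*1 + 7/1))**2 = (-5 + (1 + 1 + 7 + 7*1))**2 = (-5 + (1 + 1 + 7 + 7))**2 = (-5 + 16)**2 = 11**2 = 121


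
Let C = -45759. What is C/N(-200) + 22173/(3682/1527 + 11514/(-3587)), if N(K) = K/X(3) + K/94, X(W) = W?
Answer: -287458293738141/10608269200 ≈ -27098.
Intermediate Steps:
N(K) = 97*K/282 (N(K) = K/3 + K/94 = 97*K/282)
C/N(-200) + 22173/(3682/1527 + 11514/(-3587)) = -45759/((97/282)*(-200)) + 22173/(3682/1527 + 11514/(-3587)) = -45759/(-9700/141) + 22173/(3682*(1/1527) + 11514*(-1/3587)) = -45759*(-141/9700) + 22173/(3682/1527 - 11514/3587) = 6452019/9700 + 22173/(-4374544/5477349) = 6452019/9700 + 22173*(-5477349/4374544) = 6452019/9700 - 121449259377/4374544 = -287458293738141/10608269200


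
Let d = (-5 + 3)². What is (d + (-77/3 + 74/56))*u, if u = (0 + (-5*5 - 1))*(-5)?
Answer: -111085/42 ≈ -2644.9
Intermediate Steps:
u = 130 (u = (0 + (-25 - 1))*(-5) = (0 - 26)*(-5) = -26*(-5) = 130)
d = 4 (d = (-2)² = 4)
(d + (-77/3 + 74/56))*u = (4 + (-77/3 + 74/56))*130 = (4 + (-77*⅓ + 74*(1/56)))*130 = (4 + (-77/3 + 37/28))*130 = (4 - 2045/84)*130 = -1709/84*130 = -111085/42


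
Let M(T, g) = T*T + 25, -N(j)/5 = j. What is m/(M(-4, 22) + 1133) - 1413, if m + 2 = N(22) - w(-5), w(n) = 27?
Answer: -1659001/1174 ≈ -1413.1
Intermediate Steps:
N(j) = -5*j
M(T, g) = 25 + T**2 (M(T, g) = T**2 + 25 = 25 + T**2)
m = -139 (m = -2 + (-5*22 - 1*27) = -2 + (-110 - 27) = -2 - 137 = -139)
m/(M(-4, 22) + 1133) - 1413 = -139/((25 + (-4)**2) + 1133) - 1413 = -139/((25 + 16) + 1133) - 1413 = -139/(41 + 1133) - 1413 = -139/1174 - 1413 = -1659001/1174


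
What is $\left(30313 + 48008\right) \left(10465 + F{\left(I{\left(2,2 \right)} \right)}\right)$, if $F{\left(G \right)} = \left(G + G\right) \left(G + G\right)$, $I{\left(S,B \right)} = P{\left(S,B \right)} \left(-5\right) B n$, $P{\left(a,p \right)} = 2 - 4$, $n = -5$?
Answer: $3952469265$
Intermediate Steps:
$P{\left(a,p \right)} = -2$
$I{\left(S,B \right)} = - 50 B$ ($I{\left(S,B \right)} = \left(-2\right) \left(-5\right) B \left(-5\right) = 10 B \left(-5\right) = - 50 B$)
$F{\left(G \right)} = 4 G^{2}$ ($F{\left(G \right)} = 2 G 2 G = 4 G^{2}$)
$\left(30313 + 48008\right) \left(10465 + F{\left(I{\left(2,2 \right)} \right)}\right) = \left(30313 + 48008\right) \left(10465 + 4 \left(\left(-50\right) 2\right)^{2}\right) = 78321 \left(10465 + 4 \left(-100\right)^{2}\right) = 78321 \left(10465 + 4 \cdot 10000\right) = 78321 \left(10465 + 40000\right) = 78321 \cdot 50465 = 3952469265$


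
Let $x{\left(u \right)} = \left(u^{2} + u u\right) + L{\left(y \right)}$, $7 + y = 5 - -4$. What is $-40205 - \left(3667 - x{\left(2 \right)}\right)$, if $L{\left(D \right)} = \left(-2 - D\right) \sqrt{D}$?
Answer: $-43864 - 4 \sqrt{2} \approx -43870.0$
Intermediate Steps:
$y = 2$ ($y = -7 + \left(5 - -4\right) = -7 + \left(5 + 4\right) = -7 + 9 = 2$)
$L{\left(D \right)} = \sqrt{D} \left(-2 - D\right)$
$x{\left(u \right)} = - 4 \sqrt{2} + 2 u^{2}$ ($x{\left(u \right)} = \left(u^{2} + u u\right) + \sqrt{2} \left(-2 - 2\right) = \left(u^{2} + u^{2}\right) + \sqrt{2} \left(-2 - 2\right) = 2 u^{2} + \sqrt{2} \left(-4\right) = 2 u^{2} - 4 \sqrt{2} = - 4 \sqrt{2} + 2 u^{2}$)
$-40205 - \left(3667 - x{\left(2 \right)}\right) = -40205 - \left(3667 - \left(- 4 \sqrt{2} + 2 \cdot 2^{2}\right)\right) = -40205 - \left(3667 - \left(- 4 \sqrt{2} + 2 \cdot 4\right)\right) = -40205 - \left(3667 - \left(- 4 \sqrt{2} + 8\right)\right) = -40205 - \left(3667 - \left(8 - 4 \sqrt{2}\right)\right) = -40205 - \left(3659 + 4 \sqrt{2}\right) = -43864 - 4 \sqrt{2}$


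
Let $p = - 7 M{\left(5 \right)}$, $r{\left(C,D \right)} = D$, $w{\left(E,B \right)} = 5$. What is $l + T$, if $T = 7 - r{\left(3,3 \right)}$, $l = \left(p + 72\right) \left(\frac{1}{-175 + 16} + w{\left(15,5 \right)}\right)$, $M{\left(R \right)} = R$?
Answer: $\frac{30014}{159} \approx 188.77$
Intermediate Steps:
$p = -35$ ($p = \left(-7\right) 5 = -35$)
$l = \frac{29378}{159}$ ($l = \left(-35 + 72\right) \left(\frac{1}{-175 + 16} + 5\right) = 37 \left(\frac{1}{-159} + 5\right) = 37 \left(- \frac{1}{159} + 5\right) = 37 \cdot \frac{794}{159} = \frac{29378}{159} \approx 184.77$)
$T = 4$ ($T = 7 - 3 = 4$)
$l + T = \frac{29378}{159} + 4 = \frac{30014}{159}$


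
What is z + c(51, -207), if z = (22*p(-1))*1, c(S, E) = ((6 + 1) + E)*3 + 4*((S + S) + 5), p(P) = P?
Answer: -194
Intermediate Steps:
c(S, E) = 41 + 3*E + 8*S (c(S, E) = (7 + E)*3 + 4*(2*S + 5) = (21 + 3*E) + 4*(5 + 2*S) = (21 + 3*E) + (20 + 8*S) = 41 + 3*E + 8*S)
z = -22 (z = (22*(-1))*1 = -22*1 = -22)
z + c(51, -207) = -22 + (41 + 3*(-207) + 8*51) = -22 + (41 - 621 + 408) = -22 - 172 = -194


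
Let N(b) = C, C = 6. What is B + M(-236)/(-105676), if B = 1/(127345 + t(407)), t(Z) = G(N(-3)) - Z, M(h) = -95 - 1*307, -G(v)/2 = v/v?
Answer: 12783487/3353522184 ≈ 0.0038120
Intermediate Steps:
N(b) = 6
G(v) = -2 (G(v) = -2*v/v = -2*1 = -2)
M(h) = -402 (M(h) = -95 - 307 = -402)
t(Z) = -2 - Z
B = 1/126936 (B = 1/(127345 + (-2 - 1*407)) = 1/(127345 + (-2 - 407)) = 1/(127345 - 409) = 1/126936 ≈ 7.8780e-6)
B + M(-236)/(-105676) = 1/126936 - 402/(-105676) = 1/126936 - 402*(-1/105676) = 1/126936 + 201/52838 = 12783487/3353522184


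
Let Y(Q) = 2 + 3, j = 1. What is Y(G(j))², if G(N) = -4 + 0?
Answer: 25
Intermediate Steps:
G(N) = -4
Y(Q) = 5
Y(G(j))² = 5² = 25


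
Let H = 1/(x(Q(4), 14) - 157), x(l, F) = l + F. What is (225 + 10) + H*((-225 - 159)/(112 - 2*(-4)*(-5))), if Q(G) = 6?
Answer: 96601/411 ≈ 235.04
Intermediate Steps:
x(l, F) = F + l
H = -1/137 (H = 1/((14 + 6) - 157) = 1/(20 - 157) = 1/(-137) = -1/137 ≈ -0.0072993)
(225 + 10) + H*((-225 - 159)/(112 - 2*(-4)*(-5))) = (225 + 10) - (-225 - 159)/(137*(112 - 2*(-4)*(-5))) = 235 - (-384)/(137*(112 + 8*(-5))) = 235 - (-384)/(137*(112 - 40)) = 235 - (-384)/(137*72) = 235 - 1/137*(-16/3) = 235 + 16/411 = 96601/411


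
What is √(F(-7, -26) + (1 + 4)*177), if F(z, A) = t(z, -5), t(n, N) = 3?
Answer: 2*√222 ≈ 29.799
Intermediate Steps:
F(z, A) = 3
√(F(-7, -26) + (1 + 4)*177) = √(3 + (1 + 4)*177) = √(3 + 5*177) = √(3 + 885) = √888 = 2*√222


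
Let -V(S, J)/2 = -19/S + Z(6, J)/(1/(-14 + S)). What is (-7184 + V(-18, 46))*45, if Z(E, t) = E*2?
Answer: -288815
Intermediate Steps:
Z(E, t) = 2*E
V(S, J) = 336 - 24*S + 38/S (V(S, J) = -2*(-19/S + (2*6)/(1/(-14 + S))) = -2*(-19/S + 12*(-14 + S)) = -2*(-19/S + (-168 + 12*S)) = -2*(-168 - 19/S + 12*S) = 336 - 24*S + 38/S)
(-7184 + V(-18, 46))*45 = (-7184 + (336 - 24*(-18) + 38/(-18)))*45 = (-7184 + (336 + 432 + 38*(-1/18)))*45 = (-7184 + (336 + 432 - 19/9))*45 = (-7184 + 6893/9)*45 = -57763/9*45 = -288815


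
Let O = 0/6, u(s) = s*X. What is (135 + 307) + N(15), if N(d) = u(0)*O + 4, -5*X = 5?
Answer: 446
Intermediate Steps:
X = -1 (X = -⅕*5 = -1)
u(s) = -s (u(s) = s*(-1) = -s)
O = 0 (O = 0*(⅙) = 0)
N(d) = 4 (N(d) = -1*0*0 + 4 = 0*0 + 4 = 0 + 4 = 4)
(135 + 307) + N(15) = (135 + 307) + 4 = 442 + 4 = 446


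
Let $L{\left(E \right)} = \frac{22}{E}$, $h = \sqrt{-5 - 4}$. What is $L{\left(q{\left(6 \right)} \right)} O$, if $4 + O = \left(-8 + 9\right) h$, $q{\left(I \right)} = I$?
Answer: $- \frac{44}{3} + 11 i \approx -14.667 + 11.0 i$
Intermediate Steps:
$h = 3 i$ ($h = \sqrt{-9} = 3 i \approx 3.0 i$)
$O = -4 + 3 i$ ($O = -4 + \left(-8 + 9\right) 3 i = -4 + 1 \cdot 3 i = -4 + 3 i \approx -4.0 + 3.0 i$)
$L{\left(q{\left(6 \right)} \right)} O = \frac{22}{6} \left(-4 + 3 i\right) = 22 \cdot \frac{1}{6} \left(-4 + 3 i\right) = \frac{11 \left(-4 + 3 i\right)}{3} = - \frac{44}{3} + 11 i$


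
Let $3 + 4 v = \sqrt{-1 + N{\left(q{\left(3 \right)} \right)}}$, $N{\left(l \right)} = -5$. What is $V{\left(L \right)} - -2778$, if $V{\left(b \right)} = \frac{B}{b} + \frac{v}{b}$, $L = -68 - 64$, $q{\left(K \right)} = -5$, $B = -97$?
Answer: $\frac{1467175}{528} - \frac{i \sqrt{6}}{528} \approx 2778.7 - 0.0046392 i$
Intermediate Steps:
$L = -132$
$v = - \frac{3}{4} + \frac{i \sqrt{6}}{4}$ ($v = - \frac{3}{4} + \frac{\sqrt{-1 - 5}}{4} = - \frac{3}{4} + \frac{\sqrt{-6}}{4} = - \frac{3}{4} + \frac{i \sqrt{6}}{4} \approx -0.75 + 0.61237 i$)
$V{\left(b \right)} = - \frac{97}{b} + \frac{- \frac{3}{4} + \frac{i \sqrt{6}}{4}}{b}$
$V{\left(L \right)} - -2778 = \frac{-391 + i \sqrt{6}}{4 \left(-132\right)} - -2778 = \frac{1}{4} \left(- \frac{1}{132}\right) \left(-391 + i \sqrt{6}\right) + 2778 = \left(\frac{391}{528} - \frac{i \sqrt{6}}{528}\right) + 2778 = \frac{1467175}{528} - \frac{i \sqrt{6}}{528}$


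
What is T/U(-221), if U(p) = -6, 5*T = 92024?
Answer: -46012/15 ≈ -3067.5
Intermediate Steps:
T = 92024/5 (T = (⅕)*92024 = 92024/5 ≈ 18405.)
T/U(-221) = (92024/5)/(-6) = (92024/5)*(-⅙) = -46012/15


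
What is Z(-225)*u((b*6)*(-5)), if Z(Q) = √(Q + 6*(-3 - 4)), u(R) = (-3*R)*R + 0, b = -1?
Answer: -2700*I*√267 ≈ -44118.0*I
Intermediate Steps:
u(R) = -3*R² (u(R) = -3*R² + 0 = -3*R²)
Z(Q) = √(-42 + Q) (Z(Q) = √(Q + 6*(-7)) = √(Q - 42) = √(-42 + Q))
Z(-225)*u((b*6)*(-5)) = √(-42 - 225)*(-3*(-1*6*(-5))²) = √(-267)*(-3*(-6*(-5))²) = (I*√267)*(-3*30²) = (I*√267)*(-3*900) = (I*√267)*(-2700) = -2700*I*√267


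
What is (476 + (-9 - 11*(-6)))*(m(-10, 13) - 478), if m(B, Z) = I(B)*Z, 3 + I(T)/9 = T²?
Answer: 5794243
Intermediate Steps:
I(T) = -27 + 9*T²
m(B, Z) = Z*(-27 + 9*B²) (m(B, Z) = (-27 + 9*B²)*Z = Z*(-27 + 9*B²))
(476 + (-9 - 11*(-6)))*(m(-10, 13) - 478) = (476 + (-9 - 11*(-6)))*(9*13*(-3 + (-10)²) - 478) = (476 + (-9 + 66))*(9*13*(-3 + 100) - 478) = (476 + 57)*(9*13*97 - 478) = 533*(11349 - 478) = 533*10871 = 5794243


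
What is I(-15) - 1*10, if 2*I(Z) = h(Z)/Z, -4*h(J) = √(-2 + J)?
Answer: -10 + I*√17/120 ≈ -10.0 + 0.034359*I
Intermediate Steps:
h(J) = -√(-2 + J)/4
I(Z) = -√(-2 + Z)/(8*Z) (I(Z) = ((-√(-2 + Z)/4)/Z)/2 = (-√(-2 + Z)/(4*Z))/2 = -√(-2 + Z)/(8*Z))
I(-15) - 1*10 = -⅛*√(-2 - 15)/(-15) - 1*10 = -⅛*(-1/15)*√(-17) - 10 = -⅛*(-1/15)*I*√17 - 10 = I*√17/120 - 10 = -10 + I*√17/120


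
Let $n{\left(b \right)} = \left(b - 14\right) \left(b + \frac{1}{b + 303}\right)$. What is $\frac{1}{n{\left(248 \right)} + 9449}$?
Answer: $\frac{551}{37182265} \approx 1.4819 \cdot 10^{-5}$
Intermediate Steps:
$n{\left(b \right)} = \left(-14 + b\right) \left(b + \frac{1}{303 + b}\right)$
$\frac{1}{n{\left(248 \right)} + 9449} = \frac{1}{\frac{-14 + 248^{3} - 1051768 + 289 \cdot 248^{2}}{303 + 248} + 9449} = \frac{1}{\frac{-14 + 15252992 - 1051768 + 289 \cdot 61504}{551} + 9449} = \frac{1}{\frac{-14 + 15252992 - 1051768 + 17774656}{551} + 9449} = \frac{1}{\frac{1}{551} \cdot 31975866 + 9449} = \frac{1}{\frac{31975866}{551} + 9449} = \frac{1}{\frac{37182265}{551}} = \frac{551}{37182265}$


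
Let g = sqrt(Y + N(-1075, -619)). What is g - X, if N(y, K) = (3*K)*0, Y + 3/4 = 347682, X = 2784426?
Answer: -2784426 + 15*sqrt(6181)/2 ≈ -2.7838e+6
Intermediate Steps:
Y = 1390725/4 (Y = -3/4 + 347682 = 1390725/4 ≈ 3.4768e+5)
N(y, K) = 0
g = 15*sqrt(6181)/2 (g = sqrt(1390725/4 + 0) = sqrt(1390725/4) = 15*sqrt(6181)/2 ≈ 589.64)
g - X = 15*sqrt(6181)/2 - 1*2784426 = 15*sqrt(6181)/2 - 2784426 = -2784426 + 15*sqrt(6181)/2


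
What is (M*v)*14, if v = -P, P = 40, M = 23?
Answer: -12880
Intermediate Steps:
v = -40 (v = -1*40 = -40)
(M*v)*14 = (23*(-40))*14 = -920*14 = -12880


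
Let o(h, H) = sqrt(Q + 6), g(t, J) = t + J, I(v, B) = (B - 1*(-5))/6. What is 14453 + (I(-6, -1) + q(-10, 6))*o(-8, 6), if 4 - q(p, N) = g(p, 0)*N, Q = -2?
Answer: 43747/3 ≈ 14582.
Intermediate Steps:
I(v, B) = 5/6 + B/6 (I(v, B) = (B + 5)*(1/6) = (5 + B)*(1/6) = 5/6 + B/6)
g(t, J) = J + t
o(h, H) = 2 (o(h, H) = sqrt(-2 + 6) = sqrt(4) = 2)
q(p, N) = 4 - N*p (q(p, N) = 4 - (0 + p)*N = 4 - p*N = 4 - N*p)
14453 + (I(-6, -1) + q(-10, 6))*o(-8, 6) = 14453 + ((5/6 + (1/6)*(-1)) + (4 - 1*6*(-10)))*2 = 14453 + ((5/6 - 1/6) + (4 + 60))*2 = 14453 + (2/3 + 64)*2 = 14453 + (194/3)*2 = 14453 + 388/3 = 43747/3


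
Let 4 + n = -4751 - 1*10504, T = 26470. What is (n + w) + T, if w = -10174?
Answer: 1037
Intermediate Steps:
n = -15259 (n = -4 + (-4751 - 1*10504) = -4 + (-4751 - 10504) = -4 - 15255 = -15259)
(n + w) + T = (-15259 - 10174) + 26470 = -25433 + 26470 = 1037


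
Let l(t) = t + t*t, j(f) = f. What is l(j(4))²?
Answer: 400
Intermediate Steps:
l(t) = t + t²
l(j(4))² = (4*(1 + 4))² = (4*5)² = 20² = 400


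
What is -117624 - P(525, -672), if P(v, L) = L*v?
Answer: 235176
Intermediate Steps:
-117624 - P(525, -672) = -117624 - (-672)*525 = -117624 - 1*(-352800) = -117624 + 352800 = 235176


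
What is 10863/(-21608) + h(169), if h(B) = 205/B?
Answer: 2593793/3651752 ≈ 0.71029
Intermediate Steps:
10863/(-21608) + h(169) = 10863/(-21608) + 205/169 = 10863*(-1/21608) + 205*(1/169) = -10863/21608 + 205/169 = 2593793/3651752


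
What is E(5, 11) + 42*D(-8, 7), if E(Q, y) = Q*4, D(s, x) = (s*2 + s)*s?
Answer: 8084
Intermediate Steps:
D(s, x) = 3*s² (D(s, x) = (2*s + s)*s = (3*s)*s = 3*s²)
E(Q, y) = 4*Q
E(5, 11) + 42*D(-8, 7) = 4*5 + 42*(3*(-8)²) = 20 + 42*(3*64) = 20 + 42*192 = 20 + 8064 = 8084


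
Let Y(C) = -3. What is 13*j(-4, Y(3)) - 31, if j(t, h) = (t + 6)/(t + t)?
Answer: -137/4 ≈ -34.250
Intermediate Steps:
j(t, h) = (6 + t)/(2*t) (j(t, h) = (6 + t)/((2*t)) = (6 + t)*(1/(2*t)) = (6 + t)/(2*t))
13*j(-4, Y(3)) - 31 = 13*((1/2)*(6 - 4)/(-4)) - 31 = 13*((1/2)*(-1/4)*2) - 31 = 13*(-1/4) - 31 = -13/4 - 31 = -137/4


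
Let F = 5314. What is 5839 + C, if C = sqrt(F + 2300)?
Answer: 5839 + 9*sqrt(94) ≈ 5926.3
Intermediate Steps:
C = 9*sqrt(94) (C = sqrt(5314 + 2300) = sqrt(7614) = 9*sqrt(94) ≈ 87.258)
5839 + C = 5839 + 9*sqrt(94)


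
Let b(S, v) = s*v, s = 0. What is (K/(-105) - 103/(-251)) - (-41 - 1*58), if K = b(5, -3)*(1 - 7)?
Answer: 24952/251 ≈ 99.410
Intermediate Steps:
b(S, v) = 0 (b(S, v) = 0*v = 0)
K = 0 (K = 0*(1 - 7) = 0*(-6) = 0)
(K/(-105) - 103/(-251)) - (-41 - 1*58) = (0/(-105) - 103/(-251)) - (-41 - 1*58) = (0*(-1/105) - 103*(-1/251)) - (-41 - 58) = (0 + 103/251) - 1*(-99) = 103/251 + 99 = 24952/251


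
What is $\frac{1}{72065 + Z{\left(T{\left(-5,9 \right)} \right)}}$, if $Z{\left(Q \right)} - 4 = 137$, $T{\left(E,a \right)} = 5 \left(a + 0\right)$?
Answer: $\frac{1}{72206} \approx 1.3849 \cdot 10^{-5}$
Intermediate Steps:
$T{\left(E,a \right)} = 5 a$
$Z{\left(Q \right)} = 141$ ($Z{\left(Q \right)} = 4 + 137 = 141$)
$\frac{1}{72065 + Z{\left(T{\left(-5,9 \right)} \right)}} = \frac{1}{72065 + 141} = \frac{1}{72206}$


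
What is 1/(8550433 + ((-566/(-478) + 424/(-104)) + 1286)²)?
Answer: 9653449/98434260078413 ≈ 9.8070e-8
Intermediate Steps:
1/(8550433 + ((-566/(-478) + 424/(-104)) + 1286)²) = 1/(8550433 + ((-566*(-1/478) + 424*(-1/104)) + 1286)²) = 1/(8550433 + ((283/239 - 53/13) + 1286)²) = 1/(8550433 + (-8988/3107 + 1286)²) = 1/(8550433 + (3986614/3107)²) = 1/(8550433 + 15893091184996/9653449) = 1/(98434260078413/9653449) = 9653449/98434260078413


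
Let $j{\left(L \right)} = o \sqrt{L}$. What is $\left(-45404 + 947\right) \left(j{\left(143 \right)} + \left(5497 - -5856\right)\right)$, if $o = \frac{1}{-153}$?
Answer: $-504720321 + \frac{14819 \sqrt{143}}{51} \approx -5.0472 \cdot 10^{8}$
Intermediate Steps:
$o = - \frac{1}{153} \approx -0.0065359$
$j{\left(L \right)} = - \frac{\sqrt{L}}{153}$
$\left(-45404 + 947\right) \left(j{\left(143 \right)} + \left(5497 - -5856\right)\right) = \left(-45404 + 947\right) \left(- \frac{\sqrt{143}}{153} + \left(5497 - -5856\right)\right) = - 44457 \left(- \frac{\sqrt{143}}{153} + \left(5497 + 5856\right)\right) = - 44457 \left(- \frac{\sqrt{143}}{153} + 11353\right) = - 44457 \left(11353 - \frac{\sqrt{143}}{153}\right) = -504720321 + \frac{14819 \sqrt{143}}{51}$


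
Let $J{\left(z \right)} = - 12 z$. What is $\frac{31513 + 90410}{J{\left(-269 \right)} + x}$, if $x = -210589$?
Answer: $- \frac{121923}{207361} \approx -0.58797$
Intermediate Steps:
$\frac{31513 + 90410}{J{\left(-269 \right)} + x} = \frac{31513 + 90410}{\left(-12\right) \left(-269\right) - 210589} = \frac{121923}{3228 - 210589} = \frac{121923}{-207361} = 121923 \left(- \frac{1}{207361}\right) = - \frac{121923}{207361}$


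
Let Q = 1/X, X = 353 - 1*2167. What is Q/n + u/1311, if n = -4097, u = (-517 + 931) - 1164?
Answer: -1857989063/3247765646 ≈ -0.57208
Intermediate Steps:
u = -750 (u = 414 - 1164 = -750)
X = -1814 (X = 353 - 2167 = -1814)
Q = -1/1814 (Q = 1/(-1814) = -1/1814 ≈ -0.00055127)
Q/n + u/1311 = -1/1814/(-4097) - 750/1311 = -1/1814*(-1/4097) - 750*1/1311 = 1/7431958 - 250/437 = -1857989063/3247765646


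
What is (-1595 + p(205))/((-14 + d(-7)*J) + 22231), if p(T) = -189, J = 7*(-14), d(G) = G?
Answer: -1784/22903 ≈ -0.077894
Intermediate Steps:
J = -98
(-1595 + p(205))/((-14 + d(-7)*J) + 22231) = (-1595 - 189)/((-14 - 7*(-98)) + 22231) = -1784/((-14 + 686) + 22231) = -1784/(672 + 22231) = -1784/22903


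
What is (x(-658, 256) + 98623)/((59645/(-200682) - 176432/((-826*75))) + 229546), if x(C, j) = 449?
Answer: 205281310348800/475634157877379 ≈ 0.43159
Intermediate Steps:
(x(-658, 256) + 98623)/((59645/(-200682) - 176432/((-826*75))) + 229546) = (449 + 98623)/((59645/(-200682) - 176432/((-826*75))) + 229546) = 99072/((59645*(-1/200682) - 176432/(-61950)) + 229546) = 99072/((-59645/200682 - 176432*(-1/61950)) + 229546) = 99072/((-59645/200682 + 88216/30975) + 229546) = 99072/(5285286479/2072041650 + 229546) = 99072/(475634157877379/2072041650) = 99072*(2072041650/475634157877379) = 205281310348800/475634157877379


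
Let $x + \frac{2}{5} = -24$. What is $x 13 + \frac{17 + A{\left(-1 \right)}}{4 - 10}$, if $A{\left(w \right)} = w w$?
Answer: $- \frac{1601}{5} \approx -320.2$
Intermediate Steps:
$A{\left(w \right)} = w^{2}$
$x = - \frac{122}{5}$ ($x = - \frac{2}{5} - 24 = - \frac{122}{5} \approx -24.4$)
$x 13 + \frac{17 + A{\left(-1 \right)}}{4 - 10} = \left(- \frac{122}{5}\right) 13 + \frac{17 + \left(-1\right)^{2}}{4 - 10} = - \frac{1586}{5} + \frac{17 + 1}{-6} = - \frac{1586}{5} + 18 \left(- \frac{1}{6}\right) = - \frac{1586}{5} - 3 = - \frac{1601}{5}$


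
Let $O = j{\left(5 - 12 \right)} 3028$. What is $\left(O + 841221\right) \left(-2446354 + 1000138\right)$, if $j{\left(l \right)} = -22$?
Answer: $-1120246144680$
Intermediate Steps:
$O = -66616$ ($O = \left(-22\right) 3028 = -66616$)
$\left(O + 841221\right) \left(-2446354 + 1000138\right) = \left(-66616 + 841221\right) \left(-2446354 + 1000138\right) = 774605 \left(-1446216\right) = -1120246144680$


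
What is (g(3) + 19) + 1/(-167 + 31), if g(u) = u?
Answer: 2991/136 ≈ 21.993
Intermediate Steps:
(g(3) + 19) + 1/(-167 + 31) = (3 + 19) + 1/(-167 + 31) = 22 + 1/(-136) = 22 - 1/136 = 2991/136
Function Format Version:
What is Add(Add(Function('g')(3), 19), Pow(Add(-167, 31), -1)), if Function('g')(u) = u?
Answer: Rational(2991, 136) ≈ 21.993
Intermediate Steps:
Add(Add(Function('g')(3), 19), Pow(Add(-167, 31), -1)) = Add(Add(3, 19), Pow(Add(-167, 31), -1)) = Add(22, Pow(-136, -1)) = Add(22, Rational(-1, 136)) = Rational(2991, 136)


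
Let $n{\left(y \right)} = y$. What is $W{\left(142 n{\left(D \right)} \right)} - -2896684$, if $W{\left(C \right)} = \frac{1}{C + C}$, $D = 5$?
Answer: $\frac{4113291281}{1420} \approx 2.8967 \cdot 10^{6}$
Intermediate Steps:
$W{\left(C \right)} = \frac{1}{2 C}$
$W{\left(142 n{\left(D \right)} \right)} - -2896684 = \frac{1}{2 \cdot 142 \cdot 5} - -2896684 = \frac{1}{2 \cdot 710} + 2896684 = \frac{1}{2} \cdot \frac{1}{710} + 2896684 = \frac{1}{1420} + 2896684 = \frac{4113291281}{1420}$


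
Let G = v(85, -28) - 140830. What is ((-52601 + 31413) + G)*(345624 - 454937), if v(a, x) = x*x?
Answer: 17624972242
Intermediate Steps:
v(a, x) = x**2
G = -140046 (G = (-28)**2 - 140830 = 784 - 140830 = -140046)
((-52601 + 31413) + G)*(345624 - 454937) = ((-52601 + 31413) - 140046)*(345624 - 454937) = (-21188 - 140046)*(-109313) = -161234*(-109313) = 17624972242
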